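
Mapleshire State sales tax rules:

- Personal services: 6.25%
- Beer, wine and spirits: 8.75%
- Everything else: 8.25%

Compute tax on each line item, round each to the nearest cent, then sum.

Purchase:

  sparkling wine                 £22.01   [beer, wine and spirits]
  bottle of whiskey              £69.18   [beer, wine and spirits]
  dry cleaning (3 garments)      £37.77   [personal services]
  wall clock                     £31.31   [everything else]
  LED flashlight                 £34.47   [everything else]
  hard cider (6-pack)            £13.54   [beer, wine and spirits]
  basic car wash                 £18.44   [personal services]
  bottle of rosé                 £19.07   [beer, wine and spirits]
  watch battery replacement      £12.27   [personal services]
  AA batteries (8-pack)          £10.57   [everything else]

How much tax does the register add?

£21.40

Sparkling wine £22.01: beer, wine and spirits → 8.75% → £1.93
Bottle of whiskey £69.18: beer, wine and spirits → 8.75% → £6.05
Dry cleaning (3 garments) £37.77: personal services → 6.25% → £2.36
Wall clock £31.31: everything else → 8.25% → £2.58
LED flashlight £34.47: everything else → 8.25% → £2.84
Hard cider (6-pack) £13.54: beer, wine and spirits → 8.75% → £1.18
Basic car wash £18.44: personal services → 6.25% → £1.15
Bottle of rosé £19.07: beer, wine and spirits → 8.75% → £1.67
Watch battery replacement £12.27: personal services → 6.25% → £0.77
AA batteries (8-pack) £10.57: everything else → 8.25% → £0.87
Total tax = £1.93 + £6.05 + £2.36 + £2.58 + £2.84 + £1.18 + £1.15 + £1.67 + £0.77 + £0.87 = £21.40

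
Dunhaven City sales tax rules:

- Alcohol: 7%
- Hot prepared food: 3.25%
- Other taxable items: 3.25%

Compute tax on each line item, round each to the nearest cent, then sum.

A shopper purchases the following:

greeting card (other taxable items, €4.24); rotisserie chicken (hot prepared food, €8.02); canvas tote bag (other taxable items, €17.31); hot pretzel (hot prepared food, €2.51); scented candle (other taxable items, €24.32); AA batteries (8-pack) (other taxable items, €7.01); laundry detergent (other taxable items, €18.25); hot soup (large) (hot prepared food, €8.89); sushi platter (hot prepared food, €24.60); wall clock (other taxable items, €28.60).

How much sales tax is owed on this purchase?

Greeting card €4.24: other taxable items → 3.25% → €0.14
Rotisserie chicken €8.02: hot prepared food → 3.25% → €0.26
Canvas tote bag €17.31: other taxable items → 3.25% → €0.56
Hot pretzel €2.51: hot prepared food → 3.25% → €0.08
Scented candle €24.32: other taxable items → 3.25% → €0.79
AA batteries (8-pack) €7.01: other taxable items → 3.25% → €0.23
Laundry detergent €18.25: other taxable items → 3.25% → €0.59
Hot soup (large) €8.89: hot prepared food → 3.25% → €0.29
Sushi platter €24.60: hot prepared food → 3.25% → €0.80
Wall clock €28.60: other taxable items → 3.25% → €0.93
Total tax = €0.14 + €0.26 + €0.56 + €0.08 + €0.79 + €0.23 + €0.59 + €0.29 + €0.80 + €0.93 = €4.67

€4.67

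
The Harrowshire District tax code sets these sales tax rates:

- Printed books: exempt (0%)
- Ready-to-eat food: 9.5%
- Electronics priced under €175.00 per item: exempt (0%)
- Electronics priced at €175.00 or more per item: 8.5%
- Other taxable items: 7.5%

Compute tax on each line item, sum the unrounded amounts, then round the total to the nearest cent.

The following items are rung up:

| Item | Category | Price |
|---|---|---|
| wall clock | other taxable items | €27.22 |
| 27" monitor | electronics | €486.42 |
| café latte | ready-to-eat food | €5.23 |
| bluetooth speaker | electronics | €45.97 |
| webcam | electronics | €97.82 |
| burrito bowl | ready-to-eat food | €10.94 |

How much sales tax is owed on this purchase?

€44.92

Wall clock €27.22: other taxable items → 7.5% → €2.0415
27" monitor €486.42: electronics, €175.00 or more → 8.5% → €41.3457
Café latte €5.23: ready-to-eat food → 9.5% → €0.49685
Bluetooth speaker €45.97: electronics, under €175.00 → 0% → €0.00
Webcam €97.82: electronics, under €175.00 → 0% → €0.00
Burrito bowl €10.94: ready-to-eat food → 9.5% → €1.0393
Unrounded tax sum = €44.92335 → €44.92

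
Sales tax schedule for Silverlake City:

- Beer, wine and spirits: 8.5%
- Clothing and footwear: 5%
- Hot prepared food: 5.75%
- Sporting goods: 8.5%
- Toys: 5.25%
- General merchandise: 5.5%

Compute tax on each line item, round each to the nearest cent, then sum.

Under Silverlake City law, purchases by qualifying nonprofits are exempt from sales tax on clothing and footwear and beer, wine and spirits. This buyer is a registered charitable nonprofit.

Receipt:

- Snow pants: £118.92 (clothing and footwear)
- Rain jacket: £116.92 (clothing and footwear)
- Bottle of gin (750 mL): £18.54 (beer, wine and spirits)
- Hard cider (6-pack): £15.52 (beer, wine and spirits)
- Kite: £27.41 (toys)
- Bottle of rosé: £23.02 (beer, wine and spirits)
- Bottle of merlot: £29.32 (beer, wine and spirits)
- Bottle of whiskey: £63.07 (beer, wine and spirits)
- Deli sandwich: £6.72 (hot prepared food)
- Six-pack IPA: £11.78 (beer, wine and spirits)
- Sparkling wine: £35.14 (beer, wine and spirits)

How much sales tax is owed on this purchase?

£1.83

Snow pants £118.92: clothing and footwear, buyer-exempt → 0% → £0.00
Rain jacket £116.92: clothing and footwear, buyer-exempt → 0% → £0.00
Bottle of gin (750 mL) £18.54: beer, wine and spirits, buyer-exempt → 0% → £0.00
Hard cider (6-pack) £15.52: beer, wine and spirits, buyer-exempt → 0% → £0.00
Kite £27.41: toys → 5.25% → £1.44
Bottle of rosé £23.02: beer, wine and spirits, buyer-exempt → 0% → £0.00
Bottle of merlot £29.32: beer, wine and spirits, buyer-exempt → 0% → £0.00
Bottle of whiskey £63.07: beer, wine and spirits, buyer-exempt → 0% → £0.00
Deli sandwich £6.72: hot prepared food → 5.75% → £0.39
Six-pack IPA £11.78: beer, wine and spirits, buyer-exempt → 0% → £0.00
Sparkling wine £35.14: beer, wine and spirits, buyer-exempt → 0% → £0.00
Total tax = £1.44 + £0.39 = £1.83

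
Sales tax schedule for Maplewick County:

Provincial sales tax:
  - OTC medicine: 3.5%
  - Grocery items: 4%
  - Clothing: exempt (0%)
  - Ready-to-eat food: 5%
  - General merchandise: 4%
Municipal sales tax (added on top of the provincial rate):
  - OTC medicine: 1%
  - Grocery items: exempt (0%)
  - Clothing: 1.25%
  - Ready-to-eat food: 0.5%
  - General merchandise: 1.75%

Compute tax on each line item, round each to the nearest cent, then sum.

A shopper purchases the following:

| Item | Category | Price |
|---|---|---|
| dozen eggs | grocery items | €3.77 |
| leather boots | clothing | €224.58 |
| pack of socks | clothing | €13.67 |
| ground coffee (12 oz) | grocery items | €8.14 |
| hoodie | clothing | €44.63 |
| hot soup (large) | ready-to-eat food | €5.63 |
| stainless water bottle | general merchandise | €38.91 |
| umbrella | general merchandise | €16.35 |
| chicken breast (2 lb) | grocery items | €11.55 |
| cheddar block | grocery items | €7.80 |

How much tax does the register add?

€8.28

Dozen eggs €3.77: grocery items → 4% + 0% municipal = 4% → €0.15
Leather boots €224.58: clothing → 0% + 1.25% municipal = 1.25% → €2.81
Pack of socks €13.67: clothing → 0% + 1.25% municipal = 1.25% → €0.17
Ground coffee (12 oz) €8.14: grocery items → 4% + 0% municipal = 4% → €0.33
Hoodie €44.63: clothing → 0% + 1.25% municipal = 1.25% → €0.56
Hot soup (large) €5.63: ready-to-eat food → 5% + 0.5% municipal = 5.5% → €0.31
Stainless water bottle €38.91: general merchandise → 4% + 1.75% municipal = 5.75% → €2.24
Umbrella €16.35: general merchandise → 4% + 1.75% municipal = 5.75% → €0.94
Chicken breast (2 lb) €11.55: grocery items → 4% + 0% municipal = 4% → €0.46
Cheddar block €7.80: grocery items → 4% + 0% municipal = 4% → €0.31
Total tax = €0.15 + €2.81 + €0.17 + €0.33 + €0.56 + €0.31 + €2.24 + €0.94 + €0.46 + €0.31 = €8.28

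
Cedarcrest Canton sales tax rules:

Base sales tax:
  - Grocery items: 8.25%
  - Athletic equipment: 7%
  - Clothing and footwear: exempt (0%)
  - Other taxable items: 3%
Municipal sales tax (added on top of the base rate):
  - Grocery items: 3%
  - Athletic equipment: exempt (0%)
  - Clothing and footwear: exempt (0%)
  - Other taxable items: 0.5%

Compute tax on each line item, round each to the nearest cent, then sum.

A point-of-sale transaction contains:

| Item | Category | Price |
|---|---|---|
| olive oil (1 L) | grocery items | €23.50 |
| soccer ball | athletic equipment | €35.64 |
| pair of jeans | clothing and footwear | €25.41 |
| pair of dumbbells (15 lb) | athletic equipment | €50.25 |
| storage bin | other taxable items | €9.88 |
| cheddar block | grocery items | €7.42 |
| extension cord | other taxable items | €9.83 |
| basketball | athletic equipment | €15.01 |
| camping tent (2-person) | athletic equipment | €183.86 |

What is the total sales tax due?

Olive oil (1 L) €23.50: grocery items → 8.25% + 3% municipal = 11.25% → €2.64
Soccer ball €35.64: athletic equipment → 7% + 0% municipal = 7% → €2.49
Pair of jeans €25.41: clothing and footwear → 0% + 0% municipal = 0% → €0.00
Pair of dumbbells (15 lb) €50.25: athletic equipment → 7% + 0% municipal = 7% → €3.52
Storage bin €9.88: other taxable items → 3% + 0.5% municipal = 3.5% → €0.35
Cheddar block €7.42: grocery items → 8.25% + 3% municipal = 11.25% → €0.83
Extension cord €9.83: other taxable items → 3% + 0.5% municipal = 3.5% → €0.34
Basketball €15.01: athletic equipment → 7% + 0% municipal = 7% → €1.05
Camping tent (2-person) €183.86: athletic equipment → 7% + 0% municipal = 7% → €12.87
Total tax = €2.64 + €2.49 + €3.52 + €0.35 + €0.83 + €0.34 + €1.05 + €12.87 = €24.09

€24.09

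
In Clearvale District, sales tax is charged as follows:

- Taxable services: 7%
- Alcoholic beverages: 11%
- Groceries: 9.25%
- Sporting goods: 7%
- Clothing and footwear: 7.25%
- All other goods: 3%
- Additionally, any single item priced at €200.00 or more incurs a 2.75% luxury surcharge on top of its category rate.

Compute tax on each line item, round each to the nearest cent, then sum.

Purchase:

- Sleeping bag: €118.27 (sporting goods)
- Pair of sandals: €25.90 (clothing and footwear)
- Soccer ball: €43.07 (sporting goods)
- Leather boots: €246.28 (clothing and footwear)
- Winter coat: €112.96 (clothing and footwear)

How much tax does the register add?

Sleeping bag €118.27: sporting goods → 7% → €8.28
Pair of sandals €25.90: clothing and footwear → 7.25% → €1.88
Soccer ball €43.07: sporting goods → 7% → €3.01
Leather boots €246.28: clothing and footwear → 7.25% + 2.75% surcharge = 10% → €24.63
Winter coat €112.96: clothing and footwear → 7.25% → €8.19
Total tax = €8.28 + €1.88 + €3.01 + €24.63 + €8.19 = €45.99

€45.99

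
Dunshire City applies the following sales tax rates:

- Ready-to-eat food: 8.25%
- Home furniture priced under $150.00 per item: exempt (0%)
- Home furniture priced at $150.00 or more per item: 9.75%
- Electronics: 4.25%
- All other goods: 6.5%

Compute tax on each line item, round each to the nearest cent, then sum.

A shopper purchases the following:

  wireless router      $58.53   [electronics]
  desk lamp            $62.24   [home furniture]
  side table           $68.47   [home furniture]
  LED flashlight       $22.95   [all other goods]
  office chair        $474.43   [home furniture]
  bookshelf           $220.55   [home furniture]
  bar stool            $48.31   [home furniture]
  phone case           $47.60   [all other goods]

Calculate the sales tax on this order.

$74.83

Wireless router $58.53: electronics → 4.25% → $2.49
Desk lamp $62.24: home furniture, under $150.00 → 0% → $0.00
Side table $68.47: home furniture, under $150.00 → 0% → $0.00
LED flashlight $22.95: all other goods → 6.5% → $1.49
Office chair $474.43: home furniture, $150.00 or more → 9.75% → $46.26
Bookshelf $220.55: home furniture, $150.00 or more → 9.75% → $21.50
Bar stool $48.31: home furniture, under $150.00 → 0% → $0.00
Phone case $47.60: all other goods → 6.5% → $3.09
Total tax = $2.49 + $1.49 + $46.26 + $21.50 + $3.09 = $74.83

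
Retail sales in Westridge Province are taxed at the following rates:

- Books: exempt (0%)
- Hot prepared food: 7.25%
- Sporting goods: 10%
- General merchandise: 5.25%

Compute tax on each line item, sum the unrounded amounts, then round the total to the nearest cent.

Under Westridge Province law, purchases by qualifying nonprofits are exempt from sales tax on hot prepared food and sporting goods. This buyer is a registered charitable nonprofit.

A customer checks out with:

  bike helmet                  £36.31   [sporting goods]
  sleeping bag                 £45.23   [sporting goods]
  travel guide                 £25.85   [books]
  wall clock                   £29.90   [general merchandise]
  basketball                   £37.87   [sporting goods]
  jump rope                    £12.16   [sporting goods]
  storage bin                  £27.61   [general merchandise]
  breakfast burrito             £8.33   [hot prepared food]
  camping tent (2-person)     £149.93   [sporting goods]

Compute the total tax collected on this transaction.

£3.02

Bike helmet £36.31: sporting goods, buyer-exempt → 0% → £0.00
Sleeping bag £45.23: sporting goods, buyer-exempt → 0% → £0.00
Travel guide £25.85: books → 0% → £0.00
Wall clock £29.90: general merchandise → 5.25% → £1.56975
Basketball £37.87: sporting goods, buyer-exempt → 0% → £0.00
Jump rope £12.16: sporting goods, buyer-exempt → 0% → £0.00
Storage bin £27.61: general merchandise → 5.25% → £1.449525
Breakfast burrito £8.33: hot prepared food, buyer-exempt → 0% → £0.00
Camping tent (2-person) £149.93: sporting goods, buyer-exempt → 0% → £0.00
Unrounded tax sum = £3.019275 → £3.02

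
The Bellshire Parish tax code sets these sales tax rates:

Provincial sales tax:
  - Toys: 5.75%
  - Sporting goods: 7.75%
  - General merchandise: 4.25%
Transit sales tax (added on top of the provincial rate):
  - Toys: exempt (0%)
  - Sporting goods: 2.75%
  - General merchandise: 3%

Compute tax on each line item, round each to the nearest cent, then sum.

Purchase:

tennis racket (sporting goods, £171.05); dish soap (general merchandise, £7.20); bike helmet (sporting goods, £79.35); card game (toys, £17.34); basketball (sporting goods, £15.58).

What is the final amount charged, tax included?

Tennis racket £171.05: sporting goods → 7.75% + 2.75% transit = 10.5% → £17.96
Dish soap £7.20: general merchandise → 4.25% + 3% transit = 7.25% → £0.52
Bike helmet £79.35: sporting goods → 7.75% + 2.75% transit = 10.5% → £8.33
Card game £17.34: toys → 5.75% + 0% transit = 5.75% → £1.00
Basketball £15.58: sporting goods → 7.75% + 2.75% transit = 10.5% → £1.64
Subtotal = £290.52; tax = £29.45; total due = £319.97

£319.97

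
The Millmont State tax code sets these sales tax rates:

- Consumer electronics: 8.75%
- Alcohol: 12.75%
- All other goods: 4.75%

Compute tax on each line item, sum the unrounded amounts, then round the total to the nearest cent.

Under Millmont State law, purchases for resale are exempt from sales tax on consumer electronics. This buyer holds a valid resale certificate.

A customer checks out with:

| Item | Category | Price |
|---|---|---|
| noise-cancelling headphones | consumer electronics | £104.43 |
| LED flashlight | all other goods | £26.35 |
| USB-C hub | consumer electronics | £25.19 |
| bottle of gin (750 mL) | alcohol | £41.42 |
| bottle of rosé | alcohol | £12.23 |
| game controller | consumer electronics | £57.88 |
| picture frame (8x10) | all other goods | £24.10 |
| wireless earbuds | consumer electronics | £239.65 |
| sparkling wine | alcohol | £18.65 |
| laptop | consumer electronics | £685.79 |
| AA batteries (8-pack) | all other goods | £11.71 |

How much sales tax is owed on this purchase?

£12.17

Noise-cancelling headphones £104.43: consumer electronics, buyer-exempt → 0% → £0.00
LED flashlight £26.35: all other goods → 4.75% → £1.251625
USB-C hub £25.19: consumer electronics, buyer-exempt → 0% → £0.00
Bottle of gin (750 mL) £41.42: alcohol → 12.75% → £5.28105
Bottle of rosé £12.23: alcohol → 12.75% → £1.559325
Game controller £57.88: consumer electronics, buyer-exempt → 0% → £0.00
Picture frame (8x10) £24.10: all other goods → 4.75% → £1.14475
Wireless earbuds £239.65: consumer electronics, buyer-exempt → 0% → £0.00
Sparkling wine £18.65: alcohol → 12.75% → £2.377875
Laptop £685.79: consumer electronics, buyer-exempt → 0% → £0.00
AA batteries (8-pack) £11.71: all other goods → 4.75% → £0.556225
Unrounded tax sum = £12.17085 → £12.17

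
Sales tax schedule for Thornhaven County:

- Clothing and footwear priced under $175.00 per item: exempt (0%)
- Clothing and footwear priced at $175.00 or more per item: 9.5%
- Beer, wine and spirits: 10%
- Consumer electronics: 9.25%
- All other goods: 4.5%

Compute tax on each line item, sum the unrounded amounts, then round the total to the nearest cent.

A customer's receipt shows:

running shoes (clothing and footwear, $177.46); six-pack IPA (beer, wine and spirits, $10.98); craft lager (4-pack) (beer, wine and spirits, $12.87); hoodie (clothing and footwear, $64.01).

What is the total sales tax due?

$19.24

Running shoes $177.46: clothing and footwear, $175.00 or more → 9.5% → $16.8587
Six-pack IPA $10.98: beer, wine and spirits → 10% → $1.098
Craft lager (4-pack) $12.87: beer, wine and spirits → 10% → $1.287
Hoodie $64.01: clothing and footwear, under $175.00 → 0% → $0.00
Unrounded tax sum = $19.2437 → $19.24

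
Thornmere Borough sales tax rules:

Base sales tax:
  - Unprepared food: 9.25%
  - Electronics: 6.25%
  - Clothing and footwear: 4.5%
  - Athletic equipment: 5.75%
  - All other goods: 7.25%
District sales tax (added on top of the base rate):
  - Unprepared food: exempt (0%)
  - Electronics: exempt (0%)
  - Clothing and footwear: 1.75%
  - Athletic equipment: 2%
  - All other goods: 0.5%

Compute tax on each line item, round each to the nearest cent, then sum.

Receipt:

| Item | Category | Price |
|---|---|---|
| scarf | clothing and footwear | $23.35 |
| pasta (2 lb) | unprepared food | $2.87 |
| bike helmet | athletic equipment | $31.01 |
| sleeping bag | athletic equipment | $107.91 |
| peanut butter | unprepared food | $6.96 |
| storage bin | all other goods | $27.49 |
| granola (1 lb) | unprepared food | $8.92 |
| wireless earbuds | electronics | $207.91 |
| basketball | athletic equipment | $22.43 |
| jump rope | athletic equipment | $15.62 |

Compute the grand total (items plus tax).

$486.50

Scarf $23.35: clothing and footwear → 4.5% + 1.75% district = 6.25% → $1.46
Pasta (2 lb) $2.87: unprepared food → 9.25% + 0% district = 9.25% → $0.27
Bike helmet $31.01: athletic equipment → 5.75% + 2% district = 7.75% → $2.40
Sleeping bag $107.91: athletic equipment → 5.75% + 2% district = 7.75% → $8.36
Peanut butter $6.96: unprepared food → 9.25% + 0% district = 9.25% → $0.64
Storage bin $27.49: all other goods → 7.25% + 0.5% district = 7.75% → $2.13
Granola (1 lb) $8.92: unprepared food → 9.25% + 0% district = 9.25% → $0.83
Wireless earbuds $207.91: electronics → 6.25% + 0% district = 6.25% → $12.99
Basketball $22.43: athletic equipment → 5.75% + 2% district = 7.75% → $1.74
Jump rope $15.62: athletic equipment → 5.75% + 2% district = 7.75% → $1.21
Subtotal = $454.47; tax = $32.03; total due = $486.50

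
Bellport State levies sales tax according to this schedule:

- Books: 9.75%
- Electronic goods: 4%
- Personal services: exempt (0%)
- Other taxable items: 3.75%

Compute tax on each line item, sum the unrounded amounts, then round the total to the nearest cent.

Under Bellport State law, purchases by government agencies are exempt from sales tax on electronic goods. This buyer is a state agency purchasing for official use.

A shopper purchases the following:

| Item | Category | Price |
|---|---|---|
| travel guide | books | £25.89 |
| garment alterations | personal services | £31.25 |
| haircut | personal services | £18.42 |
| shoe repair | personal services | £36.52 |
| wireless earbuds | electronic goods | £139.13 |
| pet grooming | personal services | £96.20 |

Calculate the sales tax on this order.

Travel guide £25.89: books → 9.75% → £2.524275
Garment alterations £31.25: personal services → 0% → £0.00
Haircut £18.42: personal services → 0% → £0.00
Shoe repair £36.52: personal services → 0% → £0.00
Wireless earbuds £139.13: electronic goods, buyer-exempt → 0% → £0.00
Pet grooming £96.20: personal services → 0% → £0.00
Unrounded tax sum = £2.524275 → £2.52

£2.52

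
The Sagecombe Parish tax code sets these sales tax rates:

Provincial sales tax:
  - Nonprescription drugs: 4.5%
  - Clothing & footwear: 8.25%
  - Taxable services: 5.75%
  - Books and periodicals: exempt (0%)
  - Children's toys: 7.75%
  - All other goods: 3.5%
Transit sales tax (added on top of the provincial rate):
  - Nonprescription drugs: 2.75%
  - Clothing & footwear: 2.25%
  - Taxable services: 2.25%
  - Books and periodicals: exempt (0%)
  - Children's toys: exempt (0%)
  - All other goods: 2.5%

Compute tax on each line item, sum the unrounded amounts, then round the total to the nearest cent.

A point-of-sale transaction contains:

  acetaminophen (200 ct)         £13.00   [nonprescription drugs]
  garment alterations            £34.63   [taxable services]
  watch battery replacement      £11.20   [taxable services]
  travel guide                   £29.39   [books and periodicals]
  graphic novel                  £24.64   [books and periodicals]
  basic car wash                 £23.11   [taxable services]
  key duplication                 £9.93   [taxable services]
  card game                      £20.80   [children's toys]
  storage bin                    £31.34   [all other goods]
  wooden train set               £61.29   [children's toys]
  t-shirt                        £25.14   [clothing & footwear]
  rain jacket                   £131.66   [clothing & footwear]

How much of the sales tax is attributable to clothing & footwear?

T-shirt £25.14: clothing & footwear → 8.25% + 2.25% transit = 10.5% → £2.6397
Rain jacket £131.66: clothing & footwear → 8.25% + 2.25% transit = 10.5% → £13.8243
Tax on clothing & footwear: unrounded sum = £16.464 → £16.46

£16.46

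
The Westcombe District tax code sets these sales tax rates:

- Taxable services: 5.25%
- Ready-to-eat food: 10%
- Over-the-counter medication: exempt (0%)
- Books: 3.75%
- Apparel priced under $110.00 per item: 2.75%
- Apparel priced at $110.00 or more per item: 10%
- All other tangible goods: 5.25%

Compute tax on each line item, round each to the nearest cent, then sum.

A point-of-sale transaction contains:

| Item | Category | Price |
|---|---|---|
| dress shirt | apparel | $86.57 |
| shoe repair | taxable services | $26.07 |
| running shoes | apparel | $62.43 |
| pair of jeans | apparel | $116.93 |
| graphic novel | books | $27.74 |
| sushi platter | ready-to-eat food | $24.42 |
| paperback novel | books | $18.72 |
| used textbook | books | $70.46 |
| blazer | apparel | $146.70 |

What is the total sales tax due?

Dress shirt $86.57: apparel, under $110.00 → 2.75% → $2.38
Shoe repair $26.07: taxable services → 5.25% → $1.37
Running shoes $62.43: apparel, under $110.00 → 2.75% → $1.72
Pair of jeans $116.93: apparel, $110.00 or more → 10% → $11.69
Graphic novel $27.74: books → 3.75% → $1.04
Sushi platter $24.42: ready-to-eat food → 10% → $2.44
Paperback novel $18.72: books → 3.75% → $0.70
Used textbook $70.46: books → 3.75% → $2.64
Blazer $146.70: apparel, $110.00 or more → 10% → $14.67
Total tax = $2.38 + $1.37 + $1.72 + $11.69 + $1.04 + $2.44 + $0.70 + $2.64 + $14.67 = $38.65

$38.65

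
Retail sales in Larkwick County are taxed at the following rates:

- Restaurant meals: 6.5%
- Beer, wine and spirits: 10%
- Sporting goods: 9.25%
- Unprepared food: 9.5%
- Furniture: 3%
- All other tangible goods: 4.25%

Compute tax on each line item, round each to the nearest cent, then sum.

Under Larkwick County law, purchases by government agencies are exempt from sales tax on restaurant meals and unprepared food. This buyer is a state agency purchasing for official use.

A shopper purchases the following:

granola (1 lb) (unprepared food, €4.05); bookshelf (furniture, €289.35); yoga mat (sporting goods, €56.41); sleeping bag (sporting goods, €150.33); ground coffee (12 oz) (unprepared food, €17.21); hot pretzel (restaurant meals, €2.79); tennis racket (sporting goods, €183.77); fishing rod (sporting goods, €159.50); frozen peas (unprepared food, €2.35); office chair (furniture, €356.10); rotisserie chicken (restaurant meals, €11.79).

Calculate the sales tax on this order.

Granola (1 lb) €4.05: unprepared food, buyer-exempt → 0% → €0.00
Bookshelf €289.35: furniture → 3% → €8.68
Yoga mat €56.41: sporting goods → 9.25% → €5.22
Sleeping bag €150.33: sporting goods → 9.25% → €13.91
Ground coffee (12 oz) €17.21: unprepared food, buyer-exempt → 0% → €0.00
Hot pretzel €2.79: restaurant meals, buyer-exempt → 0% → €0.00
Tennis racket €183.77: sporting goods → 9.25% → €17.00
Fishing rod €159.50: sporting goods → 9.25% → €14.75
Frozen peas €2.35: unprepared food, buyer-exempt → 0% → €0.00
Office chair €356.10: furniture → 3% → €10.68
Rotisserie chicken €11.79: restaurant meals, buyer-exempt → 0% → €0.00
Total tax = €8.68 + €5.22 + €13.91 + €17.00 + €14.75 + €10.68 = €70.24

€70.24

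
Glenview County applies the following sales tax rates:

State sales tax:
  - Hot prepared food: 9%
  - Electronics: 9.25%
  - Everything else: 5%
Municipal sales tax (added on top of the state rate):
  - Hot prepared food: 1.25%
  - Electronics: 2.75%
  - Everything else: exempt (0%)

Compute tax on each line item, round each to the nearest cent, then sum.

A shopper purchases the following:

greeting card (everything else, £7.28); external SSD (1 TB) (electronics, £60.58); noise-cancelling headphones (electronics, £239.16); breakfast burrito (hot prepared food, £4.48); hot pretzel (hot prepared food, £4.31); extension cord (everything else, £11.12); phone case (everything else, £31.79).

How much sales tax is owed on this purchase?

£39.38

Greeting card £7.28: everything else → 5% + 0% municipal = 5% → £0.36
External SSD (1 TB) £60.58: electronics → 9.25% + 2.75% municipal = 12% → £7.27
Noise-cancelling headphones £239.16: electronics → 9.25% + 2.75% municipal = 12% → £28.70
Breakfast burrito £4.48: hot prepared food → 9% + 1.25% municipal = 10.25% → £0.46
Hot pretzel £4.31: hot prepared food → 9% + 1.25% municipal = 10.25% → £0.44
Extension cord £11.12: everything else → 5% + 0% municipal = 5% → £0.56
Phone case £31.79: everything else → 5% + 0% municipal = 5% → £1.59
Total tax = £0.36 + £7.27 + £28.70 + £0.46 + £0.44 + £0.56 + £1.59 = £39.38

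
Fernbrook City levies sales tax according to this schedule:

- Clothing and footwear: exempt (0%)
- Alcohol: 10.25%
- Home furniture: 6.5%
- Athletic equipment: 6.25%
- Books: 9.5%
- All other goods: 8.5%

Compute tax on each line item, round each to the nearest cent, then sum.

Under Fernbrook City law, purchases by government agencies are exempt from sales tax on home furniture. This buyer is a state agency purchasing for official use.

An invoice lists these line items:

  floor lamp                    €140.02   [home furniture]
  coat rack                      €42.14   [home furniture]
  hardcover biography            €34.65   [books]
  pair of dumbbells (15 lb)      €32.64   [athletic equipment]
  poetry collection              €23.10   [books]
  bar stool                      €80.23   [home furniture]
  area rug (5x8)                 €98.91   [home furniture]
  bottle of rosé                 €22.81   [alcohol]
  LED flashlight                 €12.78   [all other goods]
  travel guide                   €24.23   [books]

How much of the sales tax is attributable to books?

€7.78

Hardcover biography €34.65: books → 9.5% → €3.29
Poetry collection €23.10: books → 9.5% → €2.19
Travel guide €24.23: books → 9.5% → €2.30
Tax on books = €3.29 + €2.19 + €2.30 = €7.78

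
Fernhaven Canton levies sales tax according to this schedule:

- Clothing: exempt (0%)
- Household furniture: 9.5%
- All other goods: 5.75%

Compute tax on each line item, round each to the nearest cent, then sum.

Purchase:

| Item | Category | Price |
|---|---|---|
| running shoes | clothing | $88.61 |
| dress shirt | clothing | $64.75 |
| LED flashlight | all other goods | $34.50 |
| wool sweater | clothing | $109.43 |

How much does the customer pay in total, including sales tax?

$299.27

Running shoes $88.61: clothing → 0% → $0.00
Dress shirt $64.75: clothing → 0% → $0.00
LED flashlight $34.50: all other goods → 5.75% → $1.98
Wool sweater $109.43: clothing → 0% → $0.00
Subtotal = $297.29; tax = $1.98; total due = $299.27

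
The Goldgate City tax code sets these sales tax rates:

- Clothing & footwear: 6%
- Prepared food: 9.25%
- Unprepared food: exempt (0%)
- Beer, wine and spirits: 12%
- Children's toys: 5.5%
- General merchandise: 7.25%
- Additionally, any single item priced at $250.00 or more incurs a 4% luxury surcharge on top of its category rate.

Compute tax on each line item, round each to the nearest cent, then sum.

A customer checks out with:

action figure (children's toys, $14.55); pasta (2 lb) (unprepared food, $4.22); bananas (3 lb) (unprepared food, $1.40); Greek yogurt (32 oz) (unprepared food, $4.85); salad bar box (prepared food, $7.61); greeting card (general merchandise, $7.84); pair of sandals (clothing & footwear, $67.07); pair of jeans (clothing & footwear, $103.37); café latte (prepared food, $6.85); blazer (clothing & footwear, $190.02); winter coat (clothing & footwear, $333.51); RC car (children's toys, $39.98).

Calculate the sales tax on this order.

Action figure $14.55: children's toys → 5.5% → $0.80
Pasta (2 lb) $4.22: unprepared food → 0% → $0.00
Bananas (3 lb) $1.40: unprepared food → 0% → $0.00
Greek yogurt (32 oz) $4.85: unprepared food → 0% → $0.00
Salad bar box $7.61: prepared food → 9.25% → $0.70
Greeting card $7.84: general merchandise → 7.25% → $0.57
Pair of sandals $67.07: clothing & footwear → 6% → $4.02
Pair of jeans $103.37: clothing & footwear → 6% → $6.20
Café latte $6.85: prepared food → 9.25% → $0.63
Blazer $190.02: clothing & footwear → 6% → $11.40
Winter coat $333.51: clothing & footwear → 6% + 4% surcharge = 10% → $33.35
RC car $39.98: children's toys → 5.5% → $2.20
Total tax = $0.80 + $0.70 + $0.57 + $4.02 + $6.20 + $0.63 + $11.40 + $33.35 + $2.20 = $59.87

$59.87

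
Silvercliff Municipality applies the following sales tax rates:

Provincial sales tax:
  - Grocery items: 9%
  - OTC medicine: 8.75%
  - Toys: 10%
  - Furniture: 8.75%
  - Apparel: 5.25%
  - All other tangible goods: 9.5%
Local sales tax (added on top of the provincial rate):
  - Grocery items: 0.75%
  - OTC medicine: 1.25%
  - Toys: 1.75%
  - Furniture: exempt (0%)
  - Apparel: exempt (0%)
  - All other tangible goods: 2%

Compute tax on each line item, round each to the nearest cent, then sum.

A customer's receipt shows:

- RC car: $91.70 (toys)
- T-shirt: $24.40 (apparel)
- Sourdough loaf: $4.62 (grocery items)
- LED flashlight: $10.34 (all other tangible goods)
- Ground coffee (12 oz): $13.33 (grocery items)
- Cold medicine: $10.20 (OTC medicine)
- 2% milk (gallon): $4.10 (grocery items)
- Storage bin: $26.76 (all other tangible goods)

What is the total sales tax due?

RC car $91.70: toys → 10% + 1.75% local = 11.75% → $10.77
T-shirt $24.40: apparel → 5.25% + 0% local = 5.25% → $1.28
Sourdough loaf $4.62: grocery items → 9% + 0.75% local = 9.75% → $0.45
LED flashlight $10.34: all other tangible goods → 9.5% + 2% local = 11.5% → $1.19
Ground coffee (12 oz) $13.33: grocery items → 9% + 0.75% local = 9.75% → $1.30
Cold medicine $10.20: OTC medicine → 8.75% + 1.25% local = 10% → $1.02
2% milk (gallon) $4.10: grocery items → 9% + 0.75% local = 9.75% → $0.40
Storage bin $26.76: all other tangible goods → 9.5% + 2% local = 11.5% → $3.08
Total tax = $10.77 + $1.28 + $0.45 + $1.19 + $1.30 + $1.02 + $0.40 + $3.08 = $19.49

$19.49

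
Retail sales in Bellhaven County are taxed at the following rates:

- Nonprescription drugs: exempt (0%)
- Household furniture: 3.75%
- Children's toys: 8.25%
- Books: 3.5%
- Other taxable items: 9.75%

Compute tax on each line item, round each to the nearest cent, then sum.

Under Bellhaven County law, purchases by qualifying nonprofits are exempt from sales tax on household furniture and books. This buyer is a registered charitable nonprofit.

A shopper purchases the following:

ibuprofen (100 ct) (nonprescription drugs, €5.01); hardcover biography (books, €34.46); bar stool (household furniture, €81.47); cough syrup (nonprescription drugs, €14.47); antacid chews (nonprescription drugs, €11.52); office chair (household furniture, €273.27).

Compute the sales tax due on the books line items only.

€0.00

Hardcover biography €34.46: books, buyer-exempt → 0% → €0.00
Tax on books = €0.00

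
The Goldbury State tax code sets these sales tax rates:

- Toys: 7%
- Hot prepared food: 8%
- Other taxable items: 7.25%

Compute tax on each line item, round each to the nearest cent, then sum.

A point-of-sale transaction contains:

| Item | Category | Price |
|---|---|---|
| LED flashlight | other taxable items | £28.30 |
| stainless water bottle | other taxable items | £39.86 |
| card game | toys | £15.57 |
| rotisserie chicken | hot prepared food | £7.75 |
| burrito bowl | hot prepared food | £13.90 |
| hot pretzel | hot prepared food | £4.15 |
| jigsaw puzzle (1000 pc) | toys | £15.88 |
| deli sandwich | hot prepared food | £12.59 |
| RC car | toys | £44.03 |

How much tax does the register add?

LED flashlight £28.30: other taxable items → 7.25% → £2.05
Stainless water bottle £39.86: other taxable items → 7.25% → £2.89
Card game £15.57: toys → 7% → £1.09
Rotisserie chicken £7.75: hot prepared food → 8% → £0.62
Burrito bowl £13.90: hot prepared food → 8% → £1.11
Hot pretzel £4.15: hot prepared food → 8% → £0.33
Jigsaw puzzle (1000 pc) £15.88: toys → 7% → £1.11
Deli sandwich £12.59: hot prepared food → 8% → £1.01
RC car £44.03: toys → 7% → £3.08
Total tax = £2.05 + £2.89 + £1.09 + £0.62 + £1.11 + £0.33 + £1.11 + £1.01 + £3.08 = £13.29

£13.29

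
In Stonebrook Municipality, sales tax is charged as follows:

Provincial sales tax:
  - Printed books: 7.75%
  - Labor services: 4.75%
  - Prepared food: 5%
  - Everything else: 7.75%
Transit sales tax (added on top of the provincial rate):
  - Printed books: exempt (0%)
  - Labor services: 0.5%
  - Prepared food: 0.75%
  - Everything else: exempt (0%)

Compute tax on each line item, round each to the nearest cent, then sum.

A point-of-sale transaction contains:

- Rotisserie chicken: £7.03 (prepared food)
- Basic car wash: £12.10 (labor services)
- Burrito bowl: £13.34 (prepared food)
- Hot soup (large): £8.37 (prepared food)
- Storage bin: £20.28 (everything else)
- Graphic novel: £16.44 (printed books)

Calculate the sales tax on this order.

£5.13

Rotisserie chicken £7.03: prepared food → 5% + 0.75% transit = 5.75% → £0.40
Basic car wash £12.10: labor services → 4.75% + 0.5% transit = 5.25% → £0.64
Burrito bowl £13.34: prepared food → 5% + 0.75% transit = 5.75% → £0.77
Hot soup (large) £8.37: prepared food → 5% + 0.75% transit = 5.75% → £0.48
Storage bin £20.28: everything else → 7.75% + 0% transit = 7.75% → £1.57
Graphic novel £16.44: printed books → 7.75% + 0% transit = 7.75% → £1.27
Total tax = £0.40 + £0.64 + £0.77 + £0.48 + £1.57 + £1.27 = £5.13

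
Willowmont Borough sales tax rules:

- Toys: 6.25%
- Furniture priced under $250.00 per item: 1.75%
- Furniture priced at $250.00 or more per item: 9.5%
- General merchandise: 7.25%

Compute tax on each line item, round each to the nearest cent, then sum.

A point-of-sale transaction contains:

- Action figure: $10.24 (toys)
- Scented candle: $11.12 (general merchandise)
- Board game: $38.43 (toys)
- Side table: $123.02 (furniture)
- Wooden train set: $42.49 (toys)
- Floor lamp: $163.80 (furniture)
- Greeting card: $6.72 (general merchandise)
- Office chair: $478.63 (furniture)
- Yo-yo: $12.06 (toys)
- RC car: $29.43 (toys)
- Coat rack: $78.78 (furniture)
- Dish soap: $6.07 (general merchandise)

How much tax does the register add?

$61.90

Action figure $10.24: toys → 6.25% → $0.64
Scented candle $11.12: general merchandise → 7.25% → $0.81
Board game $38.43: toys → 6.25% → $2.40
Side table $123.02: furniture, under $250.00 → 1.75% → $2.15
Wooden train set $42.49: toys → 6.25% → $2.66
Floor lamp $163.80: furniture, under $250.00 → 1.75% → $2.87
Greeting card $6.72: general merchandise → 7.25% → $0.49
Office chair $478.63: furniture, $250.00 or more → 9.5% → $45.47
Yo-yo $12.06: toys → 6.25% → $0.75
RC car $29.43: toys → 6.25% → $1.84
Coat rack $78.78: furniture, under $250.00 → 1.75% → $1.38
Dish soap $6.07: general merchandise → 7.25% → $0.44
Total tax = $0.64 + $0.81 + $2.40 + $2.15 + $2.66 + $2.87 + $0.49 + $45.47 + $0.75 + $1.84 + $1.38 + $0.44 = $61.90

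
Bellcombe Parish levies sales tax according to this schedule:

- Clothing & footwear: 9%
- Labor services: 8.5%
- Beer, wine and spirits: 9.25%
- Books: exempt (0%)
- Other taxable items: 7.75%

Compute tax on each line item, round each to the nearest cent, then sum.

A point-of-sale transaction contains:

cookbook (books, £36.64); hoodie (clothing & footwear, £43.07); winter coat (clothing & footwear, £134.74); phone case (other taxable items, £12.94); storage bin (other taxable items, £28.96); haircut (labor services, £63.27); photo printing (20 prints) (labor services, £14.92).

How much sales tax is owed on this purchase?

Cookbook £36.64: books → 0% → £0.00
Hoodie £43.07: clothing & footwear → 9% → £3.88
Winter coat £134.74: clothing & footwear → 9% → £12.13
Phone case £12.94: other taxable items → 7.75% → £1.00
Storage bin £28.96: other taxable items → 7.75% → £2.24
Haircut £63.27: labor services → 8.5% → £5.38
Photo printing (20 prints) £14.92: labor services → 8.5% → £1.27
Total tax = £3.88 + £12.13 + £1.00 + £2.24 + £5.38 + £1.27 = £25.90

£25.90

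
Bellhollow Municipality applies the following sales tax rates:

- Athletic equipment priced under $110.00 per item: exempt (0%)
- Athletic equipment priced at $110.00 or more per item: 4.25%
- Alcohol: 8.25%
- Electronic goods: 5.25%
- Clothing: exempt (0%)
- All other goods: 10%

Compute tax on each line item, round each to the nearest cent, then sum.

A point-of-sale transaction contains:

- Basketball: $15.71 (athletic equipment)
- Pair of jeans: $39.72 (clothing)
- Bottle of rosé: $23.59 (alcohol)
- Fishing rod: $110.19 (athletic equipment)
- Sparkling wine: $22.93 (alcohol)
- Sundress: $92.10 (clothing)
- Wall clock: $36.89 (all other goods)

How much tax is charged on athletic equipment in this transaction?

Basketball $15.71: athletic equipment, under $110.00 → 0% → $0.00
Fishing rod $110.19: athletic equipment, $110.00 or more → 4.25% → $4.68
Tax on athletic equipment = $0.00 + $4.68 = $4.68

$4.68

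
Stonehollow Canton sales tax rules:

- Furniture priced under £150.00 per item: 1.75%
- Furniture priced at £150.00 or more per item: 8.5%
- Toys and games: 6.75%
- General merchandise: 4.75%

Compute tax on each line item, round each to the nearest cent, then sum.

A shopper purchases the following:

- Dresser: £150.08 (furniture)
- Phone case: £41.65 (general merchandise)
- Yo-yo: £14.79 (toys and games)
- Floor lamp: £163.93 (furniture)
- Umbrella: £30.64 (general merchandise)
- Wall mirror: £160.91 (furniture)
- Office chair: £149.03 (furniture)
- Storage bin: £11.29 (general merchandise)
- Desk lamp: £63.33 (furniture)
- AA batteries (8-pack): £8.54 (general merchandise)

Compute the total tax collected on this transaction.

£49.48

Dresser £150.08: furniture, £150.00 or more → 8.5% → £12.76
Phone case £41.65: general merchandise → 4.75% → £1.98
Yo-yo £14.79: toys and games → 6.75% → £1.00
Floor lamp £163.93: furniture, £150.00 or more → 8.5% → £13.93
Umbrella £30.64: general merchandise → 4.75% → £1.46
Wall mirror £160.91: furniture, £150.00 or more → 8.5% → £13.68
Office chair £149.03: furniture, under £150.00 → 1.75% → £2.61
Storage bin £11.29: general merchandise → 4.75% → £0.54
Desk lamp £63.33: furniture, under £150.00 → 1.75% → £1.11
AA batteries (8-pack) £8.54: general merchandise → 4.75% → £0.41
Total tax = £12.76 + £1.98 + £1.00 + £13.93 + £1.46 + £13.68 + £2.61 + £0.54 + £1.11 + £0.41 = £49.48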